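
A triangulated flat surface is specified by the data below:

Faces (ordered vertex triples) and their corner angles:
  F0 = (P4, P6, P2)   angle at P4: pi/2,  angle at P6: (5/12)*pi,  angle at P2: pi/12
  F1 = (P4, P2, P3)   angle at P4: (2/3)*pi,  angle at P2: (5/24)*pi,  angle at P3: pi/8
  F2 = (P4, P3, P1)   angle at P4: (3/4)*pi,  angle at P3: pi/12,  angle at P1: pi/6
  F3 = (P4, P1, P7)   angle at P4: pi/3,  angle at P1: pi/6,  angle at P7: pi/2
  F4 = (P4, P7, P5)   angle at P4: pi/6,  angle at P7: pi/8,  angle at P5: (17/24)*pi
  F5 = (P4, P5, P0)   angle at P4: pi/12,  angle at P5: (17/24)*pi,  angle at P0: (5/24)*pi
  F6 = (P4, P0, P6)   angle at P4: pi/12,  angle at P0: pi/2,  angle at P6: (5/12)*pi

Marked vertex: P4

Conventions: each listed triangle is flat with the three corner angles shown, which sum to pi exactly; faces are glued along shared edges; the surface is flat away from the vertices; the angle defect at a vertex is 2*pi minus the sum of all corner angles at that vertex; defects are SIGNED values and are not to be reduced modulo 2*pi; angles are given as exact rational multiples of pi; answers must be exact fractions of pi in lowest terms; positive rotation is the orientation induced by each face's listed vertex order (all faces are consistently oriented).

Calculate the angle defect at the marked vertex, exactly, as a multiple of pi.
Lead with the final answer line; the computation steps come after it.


Answer: defect(P4) = (-7/12)*pi

Sum of corner angles at P4: (31/12)*pi
defect = 2*pi - (31/12)*pi


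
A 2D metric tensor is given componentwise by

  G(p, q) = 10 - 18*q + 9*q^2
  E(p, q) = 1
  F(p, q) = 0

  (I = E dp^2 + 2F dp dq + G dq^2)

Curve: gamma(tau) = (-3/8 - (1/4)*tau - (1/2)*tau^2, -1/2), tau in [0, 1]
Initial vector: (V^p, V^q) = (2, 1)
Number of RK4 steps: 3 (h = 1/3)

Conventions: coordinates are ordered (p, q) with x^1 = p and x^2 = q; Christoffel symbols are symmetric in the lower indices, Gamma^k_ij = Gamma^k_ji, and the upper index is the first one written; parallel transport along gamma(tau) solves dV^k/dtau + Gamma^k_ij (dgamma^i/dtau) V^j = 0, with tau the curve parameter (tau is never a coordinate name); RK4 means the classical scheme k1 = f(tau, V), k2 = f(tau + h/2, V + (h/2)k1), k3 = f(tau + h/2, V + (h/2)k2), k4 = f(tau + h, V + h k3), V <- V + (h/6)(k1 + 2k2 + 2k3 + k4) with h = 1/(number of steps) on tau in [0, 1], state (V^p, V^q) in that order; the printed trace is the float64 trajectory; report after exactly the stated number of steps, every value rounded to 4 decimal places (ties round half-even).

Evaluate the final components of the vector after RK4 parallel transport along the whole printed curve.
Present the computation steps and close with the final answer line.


gamma'(tau) = (-1/4 - tau, 0); f(tau, V)^k = -Gamma^k_ij(gamma(tau)) gamma'^i(tau) V^j; h = 1/3; intermediate values shown to 6 dp
curve data and Christoffel symbols at the stage parameters:
  tau = 0.000000: gamma = (-0.375000, -0.500000), gamma' = (-0.250000, 0.000000); Gamma_ppp = 0.000000, Gamma_ppq = 0.000000, Gamma_pqq = 0.000000, Gamma_qpp = 0.000000, Gamma_qpq = 0.000000, Gamma_qqq = -0.635294
  tau = 0.166667: gamma = (-0.430556, -0.500000), gamma' = (-0.416667, 0.000000); Gamma_ppp = 0.000000, Gamma_ppq = 0.000000, Gamma_pqq = 0.000000, Gamma_qpp = 0.000000, Gamma_qpq = 0.000000, Gamma_qqq = -0.635294
  tau = 0.333333: gamma = (-0.513889, -0.500000), gamma' = (-0.583333, 0.000000); Gamma_ppp = 0.000000, Gamma_ppq = 0.000000, Gamma_pqq = 0.000000, Gamma_qpp = 0.000000, Gamma_qpq = 0.000000, Gamma_qqq = -0.635294
  tau = 0.500000: gamma = (-0.625000, -0.500000), gamma' = (-0.750000, 0.000000); Gamma_ppp = 0.000000, Gamma_ppq = 0.000000, Gamma_pqq = 0.000000, Gamma_qpp = 0.000000, Gamma_qpq = 0.000000, Gamma_qqq = -0.635294
  tau = 0.666667: gamma = (-0.763889, -0.500000), gamma' = (-0.916667, 0.000000); Gamma_ppp = 0.000000, Gamma_ppq = 0.000000, Gamma_pqq = 0.000000, Gamma_qpp = 0.000000, Gamma_qpq = 0.000000, Gamma_qqq = -0.635294
  tau = 0.833333: gamma = (-0.930556, -0.500000), gamma' = (-1.083333, 0.000000); Gamma_ppp = 0.000000, Gamma_ppq = 0.000000, Gamma_pqq = 0.000000, Gamma_qpp = 0.000000, Gamma_qpq = 0.000000, Gamma_qqq = -0.635294
  tau = 1.000000: gamma = (-1.125000, -0.500000), gamma' = (-1.250000, 0.000000); Gamma_ppp = 0.000000, Gamma_ppq = 0.000000, Gamma_pqq = 0.000000, Gamma_qpp = 0.000000, Gamma_qpq = 0.000000, Gamma_qqq = -0.635294
step 0: V^p = 2.0000, V^q = 1.0000
step 1: k1 = (0.000000, 0.000000), k2 = (0.000000, 0.000000), k3 = (0.000000, 0.000000), k4 = (0.000000, 0.000000); V <- V + (h/6)(k1 + 2k2 + 2k3 + k4): V^p = 2.0000, V^q = 1.0000
step 2: k1 = (0.000000, 0.000000), k2 = (0.000000, 0.000000), k3 = (0.000000, 0.000000), k4 = (0.000000, 0.000000); V <- V + (h/6)(k1 + 2k2 + 2k3 + k4): V^p = 2.0000, V^q = 1.0000
step 3: k1 = (0.000000, 0.000000), k2 = (0.000000, 0.000000), k3 = (0.000000, 0.000000), k4 = (0.000000, 0.000000); V <- V + (h/6)(k1 + 2k2 + 2k3 + k4): V^p = 2.0000, V^q = 1.0000

Answer: V^p = 2.0000, V^q = 1.0000


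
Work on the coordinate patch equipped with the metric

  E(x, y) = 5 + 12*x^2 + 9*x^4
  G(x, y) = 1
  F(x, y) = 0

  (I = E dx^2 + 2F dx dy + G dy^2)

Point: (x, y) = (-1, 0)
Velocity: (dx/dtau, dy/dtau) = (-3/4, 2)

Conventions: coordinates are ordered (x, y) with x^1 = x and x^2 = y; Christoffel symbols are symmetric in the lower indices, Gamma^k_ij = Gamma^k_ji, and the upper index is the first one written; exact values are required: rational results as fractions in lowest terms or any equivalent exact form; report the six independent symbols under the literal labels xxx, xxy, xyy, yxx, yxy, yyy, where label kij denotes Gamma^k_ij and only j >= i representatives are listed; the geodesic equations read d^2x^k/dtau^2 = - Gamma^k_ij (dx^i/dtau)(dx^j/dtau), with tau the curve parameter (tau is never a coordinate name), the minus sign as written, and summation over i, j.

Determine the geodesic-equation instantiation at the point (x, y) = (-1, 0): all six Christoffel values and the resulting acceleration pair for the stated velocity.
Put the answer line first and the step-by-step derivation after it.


Answer: Gamma_xxx = -15/13, Gamma_xxy = 0, Gamma_xyy = 0, Gamma_yxx = 0, Gamma_yxy = 0, Gamma_yyy = 0; accelerations (d^2x/dtau^2, d^2y/dtau^2) = (135/208, 0)

E = 26, F = 0, G = 1 at the point
E_x = -60, E_y = 0, F_x = 0, F_y = 0, G_x = 0, G_y = 0
EG - F^2 = 26;  g^inv = (1/26) * [[1, 0], [0, 26]]
first-kind symbols [ij,l] = (1/2)(d_i g_jl + d_j g_il - d_l g_ij): [xx,x] = E_x/2 = -30, [xx,y] = F_x - E_y/2 = 0, [xy,x] = E_y/2 = 0, [xy,y] = G_x/2 = 0, [yy,x] = F_y - G_x/2 = 0, [yy,y] = G_y/2 = 0
Gamma^x_ij = (G*[ij,x] - F*[ij,y])/(EG - F^2), Gamma^y_ij = (E*[ij,y] - F*[ij,x])/(EG - F^2)
Gamma_xxx = -15/13, Gamma_xxy = 0, Gamma_xyy = 0, Gamma_yxx = 0, Gamma_yxy = 0, Gamma_yyy = 0
d^2x/dtau^2 = -(Gamma_xxx*(-3/4)^2 + 2*Gamma_xxy*(-3/4)*(2) + Gamma_xyy*(2)^2) = 135/208
d^2y/dtau^2 = -(Gamma_yxx*(-3/4)^2 + 2*Gamma_yxy*(-3/4)*(2) + Gamma_yyy*(2)^2) = 0


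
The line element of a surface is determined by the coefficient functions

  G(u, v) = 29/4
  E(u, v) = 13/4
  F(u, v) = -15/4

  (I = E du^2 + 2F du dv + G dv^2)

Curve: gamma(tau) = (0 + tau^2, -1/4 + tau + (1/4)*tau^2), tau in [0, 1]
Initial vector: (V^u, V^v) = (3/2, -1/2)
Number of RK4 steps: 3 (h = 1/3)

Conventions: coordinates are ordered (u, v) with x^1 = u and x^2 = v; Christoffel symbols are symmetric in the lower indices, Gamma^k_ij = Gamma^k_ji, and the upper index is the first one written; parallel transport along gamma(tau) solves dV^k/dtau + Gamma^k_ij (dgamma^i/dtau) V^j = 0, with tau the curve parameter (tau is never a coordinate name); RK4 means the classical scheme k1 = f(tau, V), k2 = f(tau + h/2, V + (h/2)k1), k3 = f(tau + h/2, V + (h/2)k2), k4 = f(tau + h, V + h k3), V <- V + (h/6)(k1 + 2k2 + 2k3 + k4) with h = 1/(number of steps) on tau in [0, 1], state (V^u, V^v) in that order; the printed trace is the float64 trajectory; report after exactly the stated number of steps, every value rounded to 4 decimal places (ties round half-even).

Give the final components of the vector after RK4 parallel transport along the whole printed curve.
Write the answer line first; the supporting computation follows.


Answer: V^u = 1.5000, V^v = -0.5000

gamma'(tau) = (2*tau, 1 + (1/2)*tau); f(tau, V)^k = -Gamma^k_ij(gamma(tau)) gamma'^i(tau) V^j; h = 1/3; intermediate values shown to 6 dp
curve data and Christoffel symbols at the stage parameters:
  tau = 0.000000: gamma = (0.000000, -0.250000), gamma' = (0.000000, 1.000000); Gamma_uuu = 0.000000, Gamma_uuv = 0.000000, Gamma_uvv = 0.000000, Gamma_vuu = 0.000000, Gamma_vuv = 0.000000, Gamma_vvv = 0.000000
  tau = 0.166667: gamma = (0.027778, -0.076389), gamma' = (0.333333, 1.083333); Gamma_uuu = 0.000000, Gamma_uuv = 0.000000, Gamma_uvv = 0.000000, Gamma_vuu = 0.000000, Gamma_vuv = 0.000000, Gamma_vvv = 0.000000
  tau = 0.333333: gamma = (0.111111, 0.111111), gamma' = (0.666667, 1.166667); Gamma_uuu = 0.000000, Gamma_uuv = 0.000000, Gamma_uvv = 0.000000, Gamma_vuu = 0.000000, Gamma_vuv = 0.000000, Gamma_vvv = 0.000000
  tau = 0.500000: gamma = (0.250000, 0.312500), gamma' = (1.000000, 1.250000); Gamma_uuu = 0.000000, Gamma_uuv = 0.000000, Gamma_uvv = 0.000000, Gamma_vuu = 0.000000, Gamma_vuv = 0.000000, Gamma_vvv = 0.000000
  tau = 0.666667: gamma = (0.444444, 0.527778), gamma' = (1.333333, 1.333333); Gamma_uuu = 0.000000, Gamma_uuv = 0.000000, Gamma_uvv = 0.000000, Gamma_vuu = 0.000000, Gamma_vuv = 0.000000, Gamma_vvv = 0.000000
  tau = 0.833333: gamma = (0.694444, 0.756944), gamma' = (1.666667, 1.416667); Gamma_uuu = 0.000000, Gamma_uuv = 0.000000, Gamma_uvv = 0.000000, Gamma_vuu = 0.000000, Gamma_vuv = 0.000000, Gamma_vvv = 0.000000
  tau = 1.000000: gamma = (1.000000, 1.000000), gamma' = (2.000000, 1.500000); Gamma_uuu = 0.000000, Gamma_uuv = 0.000000, Gamma_uvv = 0.000000, Gamma_vuu = 0.000000, Gamma_vuv = 0.000000, Gamma_vvv = 0.000000
step 0: V^u = 1.5000, V^v = -0.5000
step 1: k1 = (0.000000, 0.000000), k2 = (0.000000, 0.000000), k3 = (0.000000, 0.000000), k4 = (0.000000, 0.000000); V <- V + (h/6)(k1 + 2k2 + 2k3 + k4): V^u = 1.5000, V^v = -0.5000
step 2: k1 = (0.000000, 0.000000), k2 = (0.000000, 0.000000), k3 = (0.000000, 0.000000), k4 = (0.000000, 0.000000); V <- V + (h/6)(k1 + 2k2 + 2k3 + k4): V^u = 1.5000, V^v = -0.5000
step 3: k1 = (0.000000, 0.000000), k2 = (0.000000, 0.000000), k3 = (0.000000, 0.000000), k4 = (0.000000, 0.000000); V <- V + (h/6)(k1 + 2k2 + 2k3 + k4): V^u = 1.5000, V^v = -0.5000


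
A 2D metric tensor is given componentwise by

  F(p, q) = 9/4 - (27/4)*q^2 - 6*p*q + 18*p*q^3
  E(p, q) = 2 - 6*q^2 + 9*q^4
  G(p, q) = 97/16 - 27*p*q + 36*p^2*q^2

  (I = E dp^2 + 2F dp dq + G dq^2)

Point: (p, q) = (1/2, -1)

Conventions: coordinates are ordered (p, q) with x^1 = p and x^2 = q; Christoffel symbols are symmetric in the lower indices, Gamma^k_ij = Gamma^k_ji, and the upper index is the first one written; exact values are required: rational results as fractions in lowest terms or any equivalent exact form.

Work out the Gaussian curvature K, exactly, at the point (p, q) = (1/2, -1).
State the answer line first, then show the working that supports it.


Answer: K = -9216/271441

E = 5, F = -21/2, G = 457/16, EG - F^2 = 521/16 at the point
E_p = 0, E_q = -24, F_p = -12, F_q = 75/2, G_p = 63, G_q = -63/2
E_qq = 96, F_pq = 48, G_pp = 72
Compute both Brioschi determinants and normalise by (EG - F^2)^2.
M1 = [[-E_qq/2 + F_pq - G_pp/2, E_p/2, F_p - E_q/2], [F_q - G_p/2, E, F], [G_q/2, F, G]] = [[-36, 0, 0], [6, 5, -21/2], [-63/4, -21/2, 457/16]]; det M1 = -4689/4
M2 = [[0, E_q/2, G_p/2], [E_q/2, E, F], [G_p/2, F, G]] = [[0, -12, 63/2], [-12, 5, -21/2], [63/2, -21/2, 457/16]]; det M2 = -4545/4
det M1 - det M2 = -36; K = -36 / (521/16)^2 = -9216/271441


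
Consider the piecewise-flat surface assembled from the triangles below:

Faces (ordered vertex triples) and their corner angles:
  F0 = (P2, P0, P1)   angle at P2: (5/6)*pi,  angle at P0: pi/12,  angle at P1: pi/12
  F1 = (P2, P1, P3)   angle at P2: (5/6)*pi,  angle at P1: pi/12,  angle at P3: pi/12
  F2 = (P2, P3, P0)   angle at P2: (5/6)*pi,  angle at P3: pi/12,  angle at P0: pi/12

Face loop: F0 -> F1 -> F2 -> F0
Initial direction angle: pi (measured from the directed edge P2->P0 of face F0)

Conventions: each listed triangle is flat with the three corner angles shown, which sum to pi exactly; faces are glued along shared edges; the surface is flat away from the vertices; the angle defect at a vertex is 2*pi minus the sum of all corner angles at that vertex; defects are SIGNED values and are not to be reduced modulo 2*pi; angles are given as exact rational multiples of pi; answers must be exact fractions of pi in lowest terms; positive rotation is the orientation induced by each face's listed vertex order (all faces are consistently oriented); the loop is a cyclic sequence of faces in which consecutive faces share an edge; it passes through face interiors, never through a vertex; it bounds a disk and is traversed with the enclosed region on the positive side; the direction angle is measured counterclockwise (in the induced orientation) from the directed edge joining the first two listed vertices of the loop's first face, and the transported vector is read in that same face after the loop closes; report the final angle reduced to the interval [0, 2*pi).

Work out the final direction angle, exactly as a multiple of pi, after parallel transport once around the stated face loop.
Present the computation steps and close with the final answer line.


enclosed vertex P2: corner angles sum to (5/2)*pi, defect = 2*pi - (5/2)*pi = -pi/2
holonomy = initial angle + sum of enclosed defects (mod 2*pi), positive in the induced orientation
final angle = pi - pi/2 = pi/2 (mod 2*pi)

Answer: final direction angle = pi/2


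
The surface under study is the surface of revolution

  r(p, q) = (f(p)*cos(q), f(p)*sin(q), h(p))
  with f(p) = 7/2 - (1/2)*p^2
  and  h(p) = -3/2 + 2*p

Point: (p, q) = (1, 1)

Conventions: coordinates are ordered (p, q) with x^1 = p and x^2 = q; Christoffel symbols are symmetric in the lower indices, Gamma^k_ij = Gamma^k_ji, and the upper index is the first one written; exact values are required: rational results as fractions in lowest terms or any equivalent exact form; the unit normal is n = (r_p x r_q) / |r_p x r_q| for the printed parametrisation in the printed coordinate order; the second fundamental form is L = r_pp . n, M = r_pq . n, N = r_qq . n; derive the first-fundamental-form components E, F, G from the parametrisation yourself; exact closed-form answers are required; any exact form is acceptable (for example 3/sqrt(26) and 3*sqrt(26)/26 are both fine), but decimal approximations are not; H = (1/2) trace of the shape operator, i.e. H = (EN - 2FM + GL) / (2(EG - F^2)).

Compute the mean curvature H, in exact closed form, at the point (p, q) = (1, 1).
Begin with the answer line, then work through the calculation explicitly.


Answer: H = 8*sqrt(5)/75

f = 3, f' = -1, f'' = -1, h' = 2, h'' = 0
E = 5, F = 0, G = 9; answer radicand W^2 = 5
unnormalised second-form numerators: l = 2, m = 0, n = 6; L = l/sqrt(5), and similarly M = m/sqrt(W^2), N = n/sqrt(W^2)
H = (E*n - 2*F*m + G*l) / (2*(EG - F^2)*sqrt(W^2)); E*n - 2*F*m + G*l = 48, EG - F^2 = 45, so H = (8/15)/sqrt(5)


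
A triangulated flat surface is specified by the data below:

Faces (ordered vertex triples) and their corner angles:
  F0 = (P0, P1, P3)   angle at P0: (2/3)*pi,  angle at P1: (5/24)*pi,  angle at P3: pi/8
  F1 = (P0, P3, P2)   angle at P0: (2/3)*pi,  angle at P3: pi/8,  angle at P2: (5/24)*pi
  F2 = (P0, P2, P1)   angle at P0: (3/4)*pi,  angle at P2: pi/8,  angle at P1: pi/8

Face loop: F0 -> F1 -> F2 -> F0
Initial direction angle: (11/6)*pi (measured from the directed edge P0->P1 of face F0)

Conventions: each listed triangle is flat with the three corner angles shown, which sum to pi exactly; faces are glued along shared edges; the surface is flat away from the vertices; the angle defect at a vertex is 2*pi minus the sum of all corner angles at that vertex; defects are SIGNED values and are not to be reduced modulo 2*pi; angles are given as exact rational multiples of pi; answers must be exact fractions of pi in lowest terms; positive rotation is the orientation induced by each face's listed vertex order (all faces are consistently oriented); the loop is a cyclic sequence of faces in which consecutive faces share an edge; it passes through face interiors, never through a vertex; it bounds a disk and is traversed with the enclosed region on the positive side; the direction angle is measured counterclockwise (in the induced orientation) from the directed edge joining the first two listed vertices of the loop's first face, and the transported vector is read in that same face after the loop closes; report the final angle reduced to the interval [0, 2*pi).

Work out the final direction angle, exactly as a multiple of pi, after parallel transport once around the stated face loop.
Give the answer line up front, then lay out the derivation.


Answer: final direction angle = (7/4)*pi

enclosed vertex P0: corner angles sum to (25/12)*pi, defect = 2*pi - (25/12)*pi = -pi/12
transport around the loop rotates by the sum of enclosed defects; add to the initial angle mod 2*pi
final angle = (11/6)*pi - pi/12 = (7/4)*pi (mod 2*pi)


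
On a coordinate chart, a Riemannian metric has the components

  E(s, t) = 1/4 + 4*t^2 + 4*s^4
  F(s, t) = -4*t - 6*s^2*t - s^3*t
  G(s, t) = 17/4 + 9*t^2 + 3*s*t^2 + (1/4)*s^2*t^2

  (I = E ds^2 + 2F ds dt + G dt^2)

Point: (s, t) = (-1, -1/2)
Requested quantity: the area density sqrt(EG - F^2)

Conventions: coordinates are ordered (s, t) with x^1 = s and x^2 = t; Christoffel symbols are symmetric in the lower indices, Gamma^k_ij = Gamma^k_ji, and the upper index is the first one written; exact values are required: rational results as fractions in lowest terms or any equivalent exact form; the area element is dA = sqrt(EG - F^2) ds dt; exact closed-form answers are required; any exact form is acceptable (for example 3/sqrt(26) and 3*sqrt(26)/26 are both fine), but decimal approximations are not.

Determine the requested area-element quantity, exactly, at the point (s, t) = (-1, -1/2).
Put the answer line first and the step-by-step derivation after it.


Answer: sqrt(EG - F^2) = 3*sqrt(73)/8

E = 21/4, F = 9/2, G = 93/16; EG - F^2 = 657/64


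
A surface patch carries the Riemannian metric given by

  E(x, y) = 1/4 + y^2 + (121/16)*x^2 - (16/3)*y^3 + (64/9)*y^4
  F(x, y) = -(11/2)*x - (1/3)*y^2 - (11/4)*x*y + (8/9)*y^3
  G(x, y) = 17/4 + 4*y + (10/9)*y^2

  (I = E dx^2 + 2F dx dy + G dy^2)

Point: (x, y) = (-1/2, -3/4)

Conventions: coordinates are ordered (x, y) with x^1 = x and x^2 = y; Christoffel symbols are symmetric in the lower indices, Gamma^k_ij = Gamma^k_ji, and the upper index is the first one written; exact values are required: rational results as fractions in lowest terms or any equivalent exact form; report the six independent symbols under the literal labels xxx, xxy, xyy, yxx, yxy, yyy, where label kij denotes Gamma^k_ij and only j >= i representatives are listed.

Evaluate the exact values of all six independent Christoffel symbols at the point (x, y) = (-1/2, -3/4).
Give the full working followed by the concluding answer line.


E = 461/64, F = 37/32, G = 15/8 at the point
E_x = -121/16, E_y = -45/2, F_x = -55/16, F_y = 27/8, G_x = 0, G_y = 7/3
EG - F^2 = 12461/1024;  g^inv = (1024/12461) * [[15/8, -37/32], [-37/32, 461/64]]
first-kind symbols [ij,l] = (1/2)(d_i g_jl + d_j g_il - d_l g_ij): [xx,x] = E_x/2 = -121/32, [xx,y] = F_x - E_y/2 = 125/16, [xy,x] = E_y/2 = -45/4, [xy,y] = G_x/2 = 0, [yy,x] = F_y - G_x/2 = 27/8, [yy,y] = G_y/2 = 7/6
Gamma^x_ij = (G*[ij,x] - F*[ij,y])/(EG - F^2), Gamma^y_ij = (E*[ij,y] - F*[ij,x])/(EG - F^2)

Answer: Gamma_xxx = -16510/12461, Gamma_xxy = -21600/12461, Gamma_xyy = 15296/37383, Gamma_yxx = 62102/12461, Gamma_yxy = 13320/12461, Gamma_yyy = 13828/37383


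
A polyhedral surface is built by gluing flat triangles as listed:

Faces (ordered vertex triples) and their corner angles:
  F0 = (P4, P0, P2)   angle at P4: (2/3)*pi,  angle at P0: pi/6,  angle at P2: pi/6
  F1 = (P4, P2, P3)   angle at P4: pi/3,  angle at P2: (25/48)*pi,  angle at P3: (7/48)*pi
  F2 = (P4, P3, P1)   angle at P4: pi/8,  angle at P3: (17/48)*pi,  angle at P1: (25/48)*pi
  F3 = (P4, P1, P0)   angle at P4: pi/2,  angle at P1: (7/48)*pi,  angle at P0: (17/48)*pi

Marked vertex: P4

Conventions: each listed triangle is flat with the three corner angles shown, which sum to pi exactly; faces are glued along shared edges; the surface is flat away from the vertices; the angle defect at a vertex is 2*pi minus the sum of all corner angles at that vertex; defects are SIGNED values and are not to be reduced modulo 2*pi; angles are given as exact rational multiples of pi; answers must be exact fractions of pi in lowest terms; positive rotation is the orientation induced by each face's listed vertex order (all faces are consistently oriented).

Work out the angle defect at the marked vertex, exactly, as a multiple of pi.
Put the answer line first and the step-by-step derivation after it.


Answer: defect(P4) = (3/8)*pi

Sum of corner angles at P4: (13/8)*pi
defect = 2*pi - (13/8)*pi


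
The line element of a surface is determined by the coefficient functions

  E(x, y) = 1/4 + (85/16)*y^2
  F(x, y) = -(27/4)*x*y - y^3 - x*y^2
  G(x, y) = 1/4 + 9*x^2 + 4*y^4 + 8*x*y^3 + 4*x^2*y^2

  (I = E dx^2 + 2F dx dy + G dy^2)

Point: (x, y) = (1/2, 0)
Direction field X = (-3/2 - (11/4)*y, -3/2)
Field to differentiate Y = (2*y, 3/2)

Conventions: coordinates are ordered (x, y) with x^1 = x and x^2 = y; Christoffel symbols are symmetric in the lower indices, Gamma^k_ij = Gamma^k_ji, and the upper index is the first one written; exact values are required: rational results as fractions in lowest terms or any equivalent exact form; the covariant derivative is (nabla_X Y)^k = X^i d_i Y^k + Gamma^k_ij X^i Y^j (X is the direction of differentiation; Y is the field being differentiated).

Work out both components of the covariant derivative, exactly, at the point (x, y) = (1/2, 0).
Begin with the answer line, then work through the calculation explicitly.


Answer: (nabla_X Y)^x = 543/8, (nabla_X Y)^y = -81/20

E = 1/4, F = 0, G = 5/2 at the point
E_x = 0, E_y = 0, F_x = 0, F_y = -27/8, G_x = 9, G_y = 0
EG - F^2 = 5/8;  g^inv = (8/5) * [[5/2, 0], [0, 1/4]]
first-kind symbols [ij,l] = (1/2)(d_i g_jl + d_j g_il - d_l g_ij): [xx,x] = E_x/2 = 0, [xx,y] = F_x - E_y/2 = 0, [xy,x] = E_y/2 = 0, [xy,y] = G_x/2 = 9/2, [yy,x] = F_y - G_x/2 = -63/8, [yy,y] = G_y/2 = 0
Gamma^x_ij = (G*[ij,x] - F*[ij,y])/(EG - F^2), Gamma^y_ij = (E*[ij,y] - F*[ij,x])/(EG - F^2)
Gamma_xxx = 0, Gamma_xxy = 0, Gamma_xyy = -63/2, Gamma_yxx = 0, Gamma_yxy = 9/5, Gamma_yyy = 0
X = (-3/2, -3/2), Y = (0, 3/2) at the point


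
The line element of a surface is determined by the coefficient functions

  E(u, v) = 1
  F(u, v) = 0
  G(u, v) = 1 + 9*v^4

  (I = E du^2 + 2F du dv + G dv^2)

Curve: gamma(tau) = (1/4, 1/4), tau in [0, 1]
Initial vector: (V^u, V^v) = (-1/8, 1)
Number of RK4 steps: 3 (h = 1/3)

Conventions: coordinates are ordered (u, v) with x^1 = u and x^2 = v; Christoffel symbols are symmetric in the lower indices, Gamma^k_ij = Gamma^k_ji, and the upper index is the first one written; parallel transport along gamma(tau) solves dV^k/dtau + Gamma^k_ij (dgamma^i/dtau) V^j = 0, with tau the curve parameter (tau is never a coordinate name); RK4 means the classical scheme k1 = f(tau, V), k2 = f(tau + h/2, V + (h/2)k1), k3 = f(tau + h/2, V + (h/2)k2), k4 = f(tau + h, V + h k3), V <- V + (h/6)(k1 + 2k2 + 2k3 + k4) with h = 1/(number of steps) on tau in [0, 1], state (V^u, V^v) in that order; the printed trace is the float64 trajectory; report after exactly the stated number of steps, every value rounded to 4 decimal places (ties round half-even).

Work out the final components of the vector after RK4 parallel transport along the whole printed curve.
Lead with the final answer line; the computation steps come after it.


Answer: V^u = -0.1250, V^v = 1.0000

gamma'(tau) = (0, 0); f(tau, V)^k = -Gamma^k_ij(gamma(tau)) gamma'^i(tau) V^j; h = 1/3; intermediate values shown to 6 dp
curve data and Christoffel symbols at the stage parameters:
  tau = 0.000000: gamma = (0.250000, 0.250000), gamma' = (0.000000, 0.000000); Gamma_uuu = 0.000000, Gamma_uuv = 0.000000, Gamma_uvv = 0.000000, Gamma_vuu = 0.000000, Gamma_vuv = 0.000000, Gamma_vvv = 0.271698
  tau = 0.166667: gamma = (0.250000, 0.250000), gamma' = (0.000000, 0.000000); Gamma_uuu = 0.000000, Gamma_uuv = 0.000000, Gamma_uvv = 0.000000, Gamma_vuu = 0.000000, Gamma_vuv = 0.000000, Gamma_vvv = 0.271698
  tau = 0.333333: gamma = (0.250000, 0.250000), gamma' = (0.000000, 0.000000); Gamma_uuu = 0.000000, Gamma_uuv = 0.000000, Gamma_uvv = 0.000000, Gamma_vuu = 0.000000, Gamma_vuv = 0.000000, Gamma_vvv = 0.271698
  tau = 0.500000: gamma = (0.250000, 0.250000), gamma' = (0.000000, 0.000000); Gamma_uuu = 0.000000, Gamma_uuv = 0.000000, Gamma_uvv = 0.000000, Gamma_vuu = 0.000000, Gamma_vuv = 0.000000, Gamma_vvv = 0.271698
  tau = 0.666667: gamma = (0.250000, 0.250000), gamma' = (0.000000, 0.000000); Gamma_uuu = 0.000000, Gamma_uuv = 0.000000, Gamma_uvv = 0.000000, Gamma_vuu = 0.000000, Gamma_vuv = 0.000000, Gamma_vvv = 0.271698
  tau = 0.833333: gamma = (0.250000, 0.250000), gamma' = (0.000000, 0.000000); Gamma_uuu = 0.000000, Gamma_uuv = 0.000000, Gamma_uvv = 0.000000, Gamma_vuu = 0.000000, Gamma_vuv = 0.000000, Gamma_vvv = 0.271698
  tau = 1.000000: gamma = (0.250000, 0.250000), gamma' = (0.000000, 0.000000); Gamma_uuu = 0.000000, Gamma_uuv = 0.000000, Gamma_uvv = 0.000000, Gamma_vuu = 0.000000, Gamma_vuv = 0.000000, Gamma_vvv = 0.271698
step 0: V^u = -0.1250, V^v = 1.0000
step 1: k1 = (0.000000, 0.000000), k2 = (0.000000, 0.000000), k3 = (0.000000, 0.000000), k4 = (0.000000, 0.000000); V <- V + (h/6)(k1 + 2k2 + 2k3 + k4): V^u = -0.1250, V^v = 1.0000
step 2: k1 = (0.000000, 0.000000), k2 = (0.000000, 0.000000), k3 = (0.000000, 0.000000), k4 = (0.000000, 0.000000); V <- V + (h/6)(k1 + 2k2 + 2k3 + k4): V^u = -0.1250, V^v = 1.0000
step 3: k1 = (0.000000, 0.000000), k2 = (0.000000, 0.000000), k3 = (0.000000, 0.000000), k4 = (0.000000, 0.000000); V <- V + (h/6)(k1 + 2k2 + 2k3 + k4): V^u = -0.1250, V^v = 1.0000


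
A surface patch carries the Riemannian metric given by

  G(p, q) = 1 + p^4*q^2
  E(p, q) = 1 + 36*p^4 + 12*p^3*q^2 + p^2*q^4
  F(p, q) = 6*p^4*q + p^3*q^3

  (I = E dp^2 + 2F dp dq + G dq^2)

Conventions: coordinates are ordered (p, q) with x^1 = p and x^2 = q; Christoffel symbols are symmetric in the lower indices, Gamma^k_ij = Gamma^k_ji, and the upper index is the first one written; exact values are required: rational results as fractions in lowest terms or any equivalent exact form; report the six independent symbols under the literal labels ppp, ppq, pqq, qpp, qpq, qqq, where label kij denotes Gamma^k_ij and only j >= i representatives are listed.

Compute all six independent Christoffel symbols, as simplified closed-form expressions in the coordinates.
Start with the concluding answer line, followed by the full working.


Answer: Gamma_ppp = (72*p^3 + 18*p^2*q^2 + p*q^4)/(p^4*q^2 + 36*p^4 + 12*p^3*q^2 + p^2*q^4 + 1), Gamma_ppq = (12*p^3*q + 2*p^2*q^3)/(p^4*q^2 + 36*p^4 + 12*p^3*q^2 + p^2*q^4 + 1), Gamma_pqq = (6*p^4 + p^3*q^2)/(p^4*q^2 + 36*p^4 + 12*p^3*q^2 + p^2*q^4 + 1), Gamma_qpp = (12*p^3*q + p^2*q^3)/(p^4*q^2 + 36*p^4 + 12*p^3*q^2 + p^2*q^4 + 1), Gamma_qpq = 2*p^3*q^2/(p^4*q^2 + 36*p^4 + 12*p^3*q^2 + p^2*q^4 + 1), Gamma_qqq = p^4*q/(p^4*q^2 + 36*p^4 + 12*p^3*q^2 + p^2*q^4 + 1)

E = 1 + 36*p^4 + 12*p^3*q^2 + p^2*q^4; F = 6*p^4*q + p^3*q^3; G = 1 + p^4*q^2
Gamma^k_ij = (1/2) g^{kl} (d_i g_jl + d_j g_il - d_l g_ij), with g^inv = (1/(EG-F^2)) [[G, -F], [-F, E]]
first partials: E_p = 144*p^3 + 36*p^2*q^2 + 2*p*q^4, E_q = 24*p^3*q + 4*p^2*q^3, F_p = 24*p^3*q + 3*p^2*q^3, F_q = 6*p^4 + 3*p^3*q^2, G_p = 4*p^3*q^2, G_q = 2*p^4*q
D = EG - F^2 = 1 + 36*p^4 + 12*p^3*q^2 + p^2*q^4 + p^4*q^2
expanded: Gamma^p_pp = (G E_p - 2F F_p + F E_q)/(2D), Gamma^p_pq = (G E_q - F G_p)/(2D), Gamma^p_qq = (2G F_q - G G_p - F G_q)/(2D), Gamma^q_pp = (2E F_p - E E_q - F E_p)/(2D), Gamma^q_pq = (E G_p - F E_q)/(2D), Gamma^q_qq = (E G_q - 2F F_q + F G_p)/(2D); substitute and cancel common factors


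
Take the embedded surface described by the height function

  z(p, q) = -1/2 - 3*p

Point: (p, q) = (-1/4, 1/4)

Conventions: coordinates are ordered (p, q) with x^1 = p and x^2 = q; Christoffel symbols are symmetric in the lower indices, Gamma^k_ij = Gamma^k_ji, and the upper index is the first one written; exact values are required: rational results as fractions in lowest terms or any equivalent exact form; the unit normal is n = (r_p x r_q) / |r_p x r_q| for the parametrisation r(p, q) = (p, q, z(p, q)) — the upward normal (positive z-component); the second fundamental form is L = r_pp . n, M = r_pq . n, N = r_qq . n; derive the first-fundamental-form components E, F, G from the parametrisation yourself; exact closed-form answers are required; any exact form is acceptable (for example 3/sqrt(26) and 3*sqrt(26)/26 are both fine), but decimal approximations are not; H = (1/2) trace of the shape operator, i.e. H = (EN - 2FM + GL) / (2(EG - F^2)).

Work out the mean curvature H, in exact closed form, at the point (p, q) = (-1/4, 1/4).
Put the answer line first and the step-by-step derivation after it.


Answer: H = 0

z_p = -3, z_q = 0, z_pp = 0, z_pq = 0, z_qq = 0
E = 10, F = 0, G = 1; answer radicand W^2 = 10
unnormalised second-form numerators: l = 0, m = 0, n = 0; L = l/sqrt(10), and similarly M = m/sqrt(W^2), N = n/sqrt(W^2)
H = (E*n - 2*F*m + G*l) / (2*(EG - F^2)*sqrt(W^2)); E*n - 2*F*m + G*l = 0, EG - F^2 = 10, so H = (0)/sqrt(10)


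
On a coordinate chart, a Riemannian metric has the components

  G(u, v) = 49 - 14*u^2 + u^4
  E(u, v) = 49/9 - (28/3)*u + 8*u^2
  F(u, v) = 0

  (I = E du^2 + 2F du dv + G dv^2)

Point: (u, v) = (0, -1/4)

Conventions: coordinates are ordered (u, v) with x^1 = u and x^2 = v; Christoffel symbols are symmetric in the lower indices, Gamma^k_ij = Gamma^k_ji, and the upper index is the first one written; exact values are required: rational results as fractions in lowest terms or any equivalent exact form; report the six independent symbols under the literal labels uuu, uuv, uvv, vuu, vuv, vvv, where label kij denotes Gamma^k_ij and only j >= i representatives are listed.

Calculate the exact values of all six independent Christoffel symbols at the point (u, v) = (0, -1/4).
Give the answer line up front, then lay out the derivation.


Answer: Gamma_uuu = -6/7, Gamma_uuv = 0, Gamma_uvv = 0, Gamma_vuu = 0, Gamma_vuv = 0, Gamma_vvv = 0

E = 49/9, F = 0, G = 49 at the point
E_u = -28/3, E_v = 0, F_u = 0, F_v = 0, G_u = 0, G_v = 0
EG - F^2 = 2401/9;  g^inv = (9/2401) * [[49, 0], [0, 49/9]]
first-kind symbols [ij,l] = (1/2)(d_i g_jl + d_j g_il - d_l g_ij): [uu,u] = E_u/2 = -14/3, [uu,v] = F_u - E_v/2 = 0, [uv,u] = E_v/2 = 0, [uv,v] = G_u/2 = 0, [vv,u] = F_v - G_u/2 = 0, [vv,v] = G_v/2 = 0
Gamma^u_ij = (G*[ij,u] - F*[ij,v])/(EG - F^2), Gamma^v_ij = (E*[ij,v] - F*[ij,u])/(EG - F^2)


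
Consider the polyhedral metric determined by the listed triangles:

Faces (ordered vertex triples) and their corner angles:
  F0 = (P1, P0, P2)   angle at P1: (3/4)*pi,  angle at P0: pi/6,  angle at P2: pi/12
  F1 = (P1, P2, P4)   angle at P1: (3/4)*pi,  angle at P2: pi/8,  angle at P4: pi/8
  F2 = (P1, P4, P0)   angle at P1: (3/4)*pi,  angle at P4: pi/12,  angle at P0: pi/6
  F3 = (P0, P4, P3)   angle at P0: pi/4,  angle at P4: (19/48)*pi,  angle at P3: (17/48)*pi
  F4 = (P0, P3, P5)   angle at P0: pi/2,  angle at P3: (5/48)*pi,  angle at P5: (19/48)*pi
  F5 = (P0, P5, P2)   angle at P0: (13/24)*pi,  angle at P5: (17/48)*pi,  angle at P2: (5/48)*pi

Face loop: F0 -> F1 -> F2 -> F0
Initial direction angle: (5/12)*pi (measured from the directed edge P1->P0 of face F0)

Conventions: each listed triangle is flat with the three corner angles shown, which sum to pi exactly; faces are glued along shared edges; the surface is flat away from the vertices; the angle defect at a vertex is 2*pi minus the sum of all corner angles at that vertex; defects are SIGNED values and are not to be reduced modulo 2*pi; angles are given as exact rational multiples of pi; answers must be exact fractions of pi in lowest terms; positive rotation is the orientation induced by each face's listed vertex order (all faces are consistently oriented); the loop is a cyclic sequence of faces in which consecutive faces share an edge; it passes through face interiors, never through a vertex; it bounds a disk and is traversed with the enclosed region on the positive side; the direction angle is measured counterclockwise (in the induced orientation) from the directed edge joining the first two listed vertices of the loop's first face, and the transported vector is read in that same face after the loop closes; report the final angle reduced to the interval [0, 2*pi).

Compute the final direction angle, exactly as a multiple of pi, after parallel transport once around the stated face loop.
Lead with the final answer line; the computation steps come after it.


Answer: final direction angle = pi/6

enclosed vertex P1: corner angles sum to (9/4)*pi, defect = 2*pi - (9/4)*pi = -pi/4
final direction = starting direction + enclosed defect total, reduced mod 2*pi (induced orientation)
final angle = (5/12)*pi - pi/4 = pi/6 (mod 2*pi)


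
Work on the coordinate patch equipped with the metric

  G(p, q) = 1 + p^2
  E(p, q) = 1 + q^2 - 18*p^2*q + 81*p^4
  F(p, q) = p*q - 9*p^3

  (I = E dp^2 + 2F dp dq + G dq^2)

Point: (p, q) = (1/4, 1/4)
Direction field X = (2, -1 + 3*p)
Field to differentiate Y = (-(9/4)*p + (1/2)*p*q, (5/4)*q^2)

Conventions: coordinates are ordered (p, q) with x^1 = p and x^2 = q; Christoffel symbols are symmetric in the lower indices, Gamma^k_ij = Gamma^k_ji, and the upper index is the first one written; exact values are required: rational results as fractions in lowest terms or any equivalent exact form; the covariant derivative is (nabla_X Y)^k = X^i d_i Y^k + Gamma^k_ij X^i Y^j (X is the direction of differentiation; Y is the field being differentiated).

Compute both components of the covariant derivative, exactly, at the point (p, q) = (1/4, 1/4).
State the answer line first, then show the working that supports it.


Answer: (nabla_X Y)^p = -4879/864, (nabla_X Y)^q = 809/864

E = 281/256, F = -5/64, G = 17/16 at the point
E_p = 45/16, E_q = -5/8, F_p = -23/16, F_q = 1/4, G_p = 1/2, G_q = 0
EG - F^2 = 297/256;  g^inv = (256/297) * [[17/16, 5/64], [5/64, 281/256]]
first-kind symbols [ij,l] = (1/2)(d_i g_jl + d_j g_il - d_l g_ij): [pp,p] = E_p/2 = 45/32, [pp,q] = F_p - E_q/2 = -9/8, [pq,p] = E_q/2 = -5/16, [pq,q] = G_p/2 = 1/4, [qq,p] = F_q - G_p/2 = 0, [qq,q] = G_q/2 = 0
Gamma^p_ij = (G*[ij,p] - F*[ij,q])/(EG - F^2), Gamma^q_ij = (E*[ij,q] - F*[ij,p])/(EG - F^2)
Gamma_ppp = 40/33, Gamma_ppq = -80/297, Gamma_pqq = 0, Gamma_qpp = -32/33, Gamma_qpq = 64/297, Gamma_qqq = 0
X = (2, -1/4), Y = (-17/32, 5/64) at the point


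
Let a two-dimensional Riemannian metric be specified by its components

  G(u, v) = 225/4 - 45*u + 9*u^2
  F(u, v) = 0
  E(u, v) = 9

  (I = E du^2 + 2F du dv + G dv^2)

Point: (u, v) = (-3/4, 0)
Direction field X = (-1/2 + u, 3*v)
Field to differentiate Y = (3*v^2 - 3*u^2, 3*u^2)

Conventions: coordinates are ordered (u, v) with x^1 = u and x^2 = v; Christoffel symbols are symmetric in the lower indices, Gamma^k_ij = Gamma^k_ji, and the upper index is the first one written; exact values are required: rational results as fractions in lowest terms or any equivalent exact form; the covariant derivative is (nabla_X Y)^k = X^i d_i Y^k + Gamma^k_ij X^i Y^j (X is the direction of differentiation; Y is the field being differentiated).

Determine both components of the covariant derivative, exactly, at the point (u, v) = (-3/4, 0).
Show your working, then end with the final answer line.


E = 9, F = 0, G = 1521/16 at the point
E_u = 0, E_v = 0, F_u = 0, F_v = 0, G_u = -117/2, G_v = 0
EG - F^2 = 13689/16;  g^inv = (16/13689) * [[1521/16, 0], [0, 9]]
first-kind symbols [ij,l] = (1/2)(d_i g_jl + d_j g_il - d_l g_ij): [uu,u] = E_u/2 = 0, [uu,v] = F_u - E_v/2 = 0, [uv,u] = E_v/2 = 0, [uv,v] = G_u/2 = -117/4, [vv,u] = F_v - G_u/2 = 117/4, [vv,v] = G_v/2 = 0
Gamma^u_ij = (G*[ij,u] - F*[ij,v])/(EG - F^2), Gamma^v_ij = (E*[ij,v] - F*[ij,u])/(EG - F^2)
Gamma_uuu = 0, Gamma_uuv = 0, Gamma_uvv = 13/4, Gamma_vuu = 0, Gamma_vuv = -4/13, Gamma_vvv = 0
X = (-5/4, 0), Y = (-27/16, 27/16) at the point

Answer: (nabla_X Y)^u = -45/8, (nabla_X Y)^v = 1305/208


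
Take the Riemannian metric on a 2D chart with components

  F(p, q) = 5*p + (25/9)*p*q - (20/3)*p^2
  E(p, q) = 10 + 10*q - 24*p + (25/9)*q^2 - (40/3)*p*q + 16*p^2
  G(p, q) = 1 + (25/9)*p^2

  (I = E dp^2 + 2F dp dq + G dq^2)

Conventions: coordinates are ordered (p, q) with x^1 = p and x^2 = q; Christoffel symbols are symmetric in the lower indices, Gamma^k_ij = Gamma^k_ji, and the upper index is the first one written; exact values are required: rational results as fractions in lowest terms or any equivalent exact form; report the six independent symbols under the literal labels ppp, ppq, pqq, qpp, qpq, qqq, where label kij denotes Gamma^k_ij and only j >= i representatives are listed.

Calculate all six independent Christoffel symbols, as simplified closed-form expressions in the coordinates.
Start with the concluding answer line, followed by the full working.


Answer: Gamma_ppp = (144*p - 60*q - 108)/(169*p^2 - 120*p*q - 216*p + 25*q^2 + 90*q + 90), Gamma_ppq = (-60*p + 25*q + 45)/(169*p^2 - 120*p*q - 216*p + 25*q^2 + 90*q + 90), Gamma_pqq = 0, Gamma_qpp = -60*p/(169*p^2 - 120*p*q - 216*p + 25*q^2 + 90*q + 90), Gamma_qpq = 25*p/(169*p^2 - 120*p*q - 216*p + 25*q^2 + 90*q + 90), Gamma_qqq = 0

E = 10 + 10*q - 24*p + (25/9)*q^2 - (40/3)*p*q + 16*p^2; F = 5*p + (25/9)*p*q - (20/3)*p^2; G = 1 + (25/9)*p^2
Gamma^k_ij = (1/2) g^{kl} (d_i g_jl + d_j g_il - d_l g_ij), with g^inv = (1/(EG-F^2)) [[G, -F], [-F, E]]
first partials: E_p = -24 - (40/3)*q + 32*p, E_q = 10 + (50/9)*q - (40/3)*p, F_p = 5 + (25/9)*q - (40/3)*p, F_q = (25/9)*p, G_p = (50/9)*p, G_q = 0
D = EG - F^2 = 10 + 10*q - 24*p + (25/9)*q^2 - (40/3)*p*q + (169/9)*p^2
expanded: Gamma^p_pp = (G E_p - 2F F_p + F E_q)/(2D), Gamma^p_pq = (G E_q - F G_p)/(2D), Gamma^p_qq = (2G F_q - G G_p - F G_q)/(2D), Gamma^q_pp = (2E F_p - E E_q - F E_p)/(2D), Gamma^q_pq = (E G_p - F E_q)/(2D), Gamma^q_qq = (E G_q - 2F F_q + F G_p)/(2D); substitute and cancel common factors


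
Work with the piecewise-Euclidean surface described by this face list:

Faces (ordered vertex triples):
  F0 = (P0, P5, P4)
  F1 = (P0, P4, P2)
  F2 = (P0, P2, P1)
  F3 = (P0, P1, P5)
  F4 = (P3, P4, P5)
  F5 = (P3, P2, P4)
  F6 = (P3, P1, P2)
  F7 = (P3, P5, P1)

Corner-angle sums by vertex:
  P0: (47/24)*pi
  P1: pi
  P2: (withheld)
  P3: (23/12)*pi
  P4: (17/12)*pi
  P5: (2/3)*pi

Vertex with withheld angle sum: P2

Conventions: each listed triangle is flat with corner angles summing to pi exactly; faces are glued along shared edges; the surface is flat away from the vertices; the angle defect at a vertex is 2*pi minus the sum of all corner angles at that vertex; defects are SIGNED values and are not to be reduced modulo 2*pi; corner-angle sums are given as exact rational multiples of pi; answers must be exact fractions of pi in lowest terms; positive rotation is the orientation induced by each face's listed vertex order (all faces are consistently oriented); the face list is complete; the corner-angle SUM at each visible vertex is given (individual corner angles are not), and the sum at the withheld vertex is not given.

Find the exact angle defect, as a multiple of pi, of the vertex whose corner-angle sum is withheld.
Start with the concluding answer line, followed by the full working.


Answer: defect(P2) = (23/24)*pi

V = 6, E = 12, F = 8; chi = V - E + F = 2
Gauss-Bonnet: total defect = 2*pi*chi = 4*pi; visible defects sum to (73/24)*pi


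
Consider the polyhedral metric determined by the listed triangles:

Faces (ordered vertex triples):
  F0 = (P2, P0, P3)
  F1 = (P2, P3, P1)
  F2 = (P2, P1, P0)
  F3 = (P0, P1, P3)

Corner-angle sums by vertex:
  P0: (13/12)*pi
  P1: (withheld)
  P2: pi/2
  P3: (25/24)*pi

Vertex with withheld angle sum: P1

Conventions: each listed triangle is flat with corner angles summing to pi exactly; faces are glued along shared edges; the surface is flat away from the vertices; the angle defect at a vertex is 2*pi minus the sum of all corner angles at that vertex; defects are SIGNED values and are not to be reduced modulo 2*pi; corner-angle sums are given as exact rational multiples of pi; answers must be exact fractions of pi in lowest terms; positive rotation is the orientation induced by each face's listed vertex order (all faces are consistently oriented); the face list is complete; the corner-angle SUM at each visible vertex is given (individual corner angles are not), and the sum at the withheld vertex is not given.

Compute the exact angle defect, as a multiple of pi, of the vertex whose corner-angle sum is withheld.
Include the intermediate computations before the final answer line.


V = 4, E = 6, F = 4; chi = V - E + F = 2
Gauss-Bonnet: total defect = 2*pi*chi = 4*pi; visible defects sum to (27/8)*pi

Answer: defect(P1) = (5/8)*pi
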